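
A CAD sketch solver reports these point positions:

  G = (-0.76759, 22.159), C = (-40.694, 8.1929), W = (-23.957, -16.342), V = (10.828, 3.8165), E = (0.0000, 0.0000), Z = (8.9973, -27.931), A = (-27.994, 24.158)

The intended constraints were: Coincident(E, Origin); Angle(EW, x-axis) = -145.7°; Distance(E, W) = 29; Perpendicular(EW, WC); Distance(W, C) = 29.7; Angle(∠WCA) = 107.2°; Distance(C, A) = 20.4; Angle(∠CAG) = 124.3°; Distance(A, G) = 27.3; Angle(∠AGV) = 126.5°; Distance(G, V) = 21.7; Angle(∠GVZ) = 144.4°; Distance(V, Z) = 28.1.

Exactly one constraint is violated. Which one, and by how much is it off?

Distance(V, Z) = 28.1 — off by 3.70.

E = (0.00, 0.00) ✓; EW at -145.7° ✓; |EW| = 29.00 ✓; ∠(EW, WC) = 90.00° ✓; |WC| = 29.70 ✓; ∠WCA = 107.2° ✓; |CA| = 20.40 ✓; ∠CAG = 124.3° ✓; |AG| = 27.30 ✓; ∠AGV = 126.5° ✓; |GV| = 21.70 ✓; ∠GVZ = 144.4° ✓; |VZ| = 31.80 ✗.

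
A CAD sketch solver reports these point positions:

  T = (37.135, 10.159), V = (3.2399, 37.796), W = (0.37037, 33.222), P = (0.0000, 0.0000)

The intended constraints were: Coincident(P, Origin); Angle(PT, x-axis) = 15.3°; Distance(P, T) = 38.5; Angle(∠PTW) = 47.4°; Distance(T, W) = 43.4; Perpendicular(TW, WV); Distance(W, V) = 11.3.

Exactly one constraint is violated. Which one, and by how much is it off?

Distance(W, V) = 11.3 — off by 5.90.

P = (0.00, 0.00) ✓; PT at 15.30° ✓; |PT| = 38.50 ✓; ∠PTW = 47.40° ✓; |TW| = 43.40 ✓; ∠(TW, WV) = 90.00° ✓; |WV| = 5.400 ✗.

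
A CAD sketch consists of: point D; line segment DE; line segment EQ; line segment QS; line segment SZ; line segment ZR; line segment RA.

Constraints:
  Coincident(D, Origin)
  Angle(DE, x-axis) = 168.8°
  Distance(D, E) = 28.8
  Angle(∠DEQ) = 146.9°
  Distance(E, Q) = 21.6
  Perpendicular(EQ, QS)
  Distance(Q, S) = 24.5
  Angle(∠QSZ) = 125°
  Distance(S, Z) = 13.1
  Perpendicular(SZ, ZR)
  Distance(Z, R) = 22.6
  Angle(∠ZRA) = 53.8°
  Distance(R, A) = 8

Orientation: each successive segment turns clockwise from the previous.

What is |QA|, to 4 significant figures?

20.81

SZ ⟂ ZR, so ZR runs at -99.30°; with |ZR| = 22.6, R = (-17.32, 13.79). ∠ZRA = 53.8° gives RA at 134.5° from the x-axis; with |RA| = 8.0, A = (-22.93, 19.50). Then |QA| = |A − Q| = 20.81.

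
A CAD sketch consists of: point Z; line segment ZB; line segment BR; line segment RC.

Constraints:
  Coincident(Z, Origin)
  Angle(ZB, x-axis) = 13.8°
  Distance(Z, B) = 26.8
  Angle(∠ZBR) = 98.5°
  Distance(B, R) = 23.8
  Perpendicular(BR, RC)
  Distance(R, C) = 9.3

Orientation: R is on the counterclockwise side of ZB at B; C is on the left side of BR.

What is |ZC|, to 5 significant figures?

32.661

∠ZBR = 98.5°, so BR runs at 13.8° + (180° − 98.5°) = 95.300° from the x-axis; with |BR| = 23.8, R = B + 23.8·(cos 95.300°, sin 95.300°) = (23.828, 30.091). BR ⟂ RC; with |RC| = 9.3 on the left of BR, C = R + 9.3·(-0.99572, -0.092371) = (14.568, 29.232). Then |ZC| = |C − Z| = 32.661.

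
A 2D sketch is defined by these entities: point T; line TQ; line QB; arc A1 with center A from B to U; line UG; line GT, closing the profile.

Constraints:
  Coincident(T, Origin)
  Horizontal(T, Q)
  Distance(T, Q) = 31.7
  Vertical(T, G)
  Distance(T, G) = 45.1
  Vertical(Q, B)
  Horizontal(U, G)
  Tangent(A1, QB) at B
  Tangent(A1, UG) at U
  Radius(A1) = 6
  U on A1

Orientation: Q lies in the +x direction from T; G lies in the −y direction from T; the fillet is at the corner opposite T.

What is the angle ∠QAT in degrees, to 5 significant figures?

42.041°

T is at the origin; T and Q share the same y with |TQ| = 31.7 and Q on the +x side, so Q = (31.700, 0.0000). TG is vertical with |TG| = 45.1 and G on the −y side, so G = (0.0000, -45.100). The virtual corner opposite T is at (31.700, -45.100). A1 meets QB tangentially, so AB is at right angles to QB and the tangent condition forces AU to be normal to UG, with radius 6.0, so the center A sits 6.0 in from both sides at A = (25.700, -39.100). Then cos ∠QAT = AQ·AT / (|AQ||AT|), giving 42.041°.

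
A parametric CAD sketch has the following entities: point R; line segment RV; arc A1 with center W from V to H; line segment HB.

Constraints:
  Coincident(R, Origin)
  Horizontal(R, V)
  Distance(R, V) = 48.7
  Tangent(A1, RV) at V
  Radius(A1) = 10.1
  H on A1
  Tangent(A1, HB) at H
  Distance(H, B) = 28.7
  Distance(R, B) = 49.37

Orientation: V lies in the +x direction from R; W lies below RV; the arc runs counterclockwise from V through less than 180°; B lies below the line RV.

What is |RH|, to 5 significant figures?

39.638

Checks: R.y = 0.00, V.y = 0.00 ✓; |WH| = 10.10 ✓; ∠(WH, HB) = 90.00° ✓; |HB| = 28.70 ✓; |RB| = 49.37 ✓.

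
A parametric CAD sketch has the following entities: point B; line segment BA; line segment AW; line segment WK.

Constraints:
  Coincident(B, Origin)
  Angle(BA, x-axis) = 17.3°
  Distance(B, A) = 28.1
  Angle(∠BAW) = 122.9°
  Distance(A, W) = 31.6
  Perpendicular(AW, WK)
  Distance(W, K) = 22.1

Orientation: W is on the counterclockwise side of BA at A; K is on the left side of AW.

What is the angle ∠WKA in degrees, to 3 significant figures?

55.0°

B is at the origin; BA runs at 17.3° with length 28.1, so A = 28.1·(cos 17.3°, sin 17.3°) = (26.8, 8.36). ∠BAW = 122.9°, so AW runs at 17.3° + (180° − 122.9°) = 74.4° from the x-axis; with |AW| = 31.6, W = A + 31.6·(cos 74.4°, sin 74.4°) = (35.3, 38.8). AW ⟂ WK; with |WK| = 22.1 on the left of AW, K = W + 22.1·(-0.963, 0.269) = (14.0, 44.7). Then cos ∠WKA = KW·KA / (|KW||KA|), giving 55.0°.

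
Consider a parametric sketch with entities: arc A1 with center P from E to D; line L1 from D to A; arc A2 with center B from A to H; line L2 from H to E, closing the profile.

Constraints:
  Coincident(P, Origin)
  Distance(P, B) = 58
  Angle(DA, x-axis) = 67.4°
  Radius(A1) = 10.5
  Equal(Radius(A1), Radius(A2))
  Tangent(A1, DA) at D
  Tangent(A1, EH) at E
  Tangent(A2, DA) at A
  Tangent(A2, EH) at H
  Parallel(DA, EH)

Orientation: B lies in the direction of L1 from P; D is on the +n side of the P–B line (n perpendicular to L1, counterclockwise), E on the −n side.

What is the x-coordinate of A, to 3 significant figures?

12.6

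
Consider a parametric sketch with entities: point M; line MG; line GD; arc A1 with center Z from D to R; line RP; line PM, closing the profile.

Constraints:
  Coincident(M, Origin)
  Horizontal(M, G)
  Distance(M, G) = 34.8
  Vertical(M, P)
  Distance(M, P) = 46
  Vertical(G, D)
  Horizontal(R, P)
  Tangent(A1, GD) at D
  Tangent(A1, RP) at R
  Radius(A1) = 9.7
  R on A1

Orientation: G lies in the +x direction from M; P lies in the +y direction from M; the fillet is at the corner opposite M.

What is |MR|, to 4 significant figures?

52.40

M is at the origin; M and G share the same y with |MG| = 34.8 and G on the +x side, so G = (34.80, 0.000). MP is vertical with |MP| = 46.0 and P on the +y side, so P = (0.000, 46.00). The virtual corner opposite M is at (34.80, 46.00). Since A1 is tangent to GD there, ZD ⟂ GD and A1 meets RP tangentially, so ZR is at right angles to RP, with radius 9.7, so the center Z sits 9.7 in from both sides at Z = (25.10, 36.30). That places the tangent points at D = (34.80, 36.30) on GD and R = (25.10, 46.00) on RP. Then |MR| = |R − M| = 52.40.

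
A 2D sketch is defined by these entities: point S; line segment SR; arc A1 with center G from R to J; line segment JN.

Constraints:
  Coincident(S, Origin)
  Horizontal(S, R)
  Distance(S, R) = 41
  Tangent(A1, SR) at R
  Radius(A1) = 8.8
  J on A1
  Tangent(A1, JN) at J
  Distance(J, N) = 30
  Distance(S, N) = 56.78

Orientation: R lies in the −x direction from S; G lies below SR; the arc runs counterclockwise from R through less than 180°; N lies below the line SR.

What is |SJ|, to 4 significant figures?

50.70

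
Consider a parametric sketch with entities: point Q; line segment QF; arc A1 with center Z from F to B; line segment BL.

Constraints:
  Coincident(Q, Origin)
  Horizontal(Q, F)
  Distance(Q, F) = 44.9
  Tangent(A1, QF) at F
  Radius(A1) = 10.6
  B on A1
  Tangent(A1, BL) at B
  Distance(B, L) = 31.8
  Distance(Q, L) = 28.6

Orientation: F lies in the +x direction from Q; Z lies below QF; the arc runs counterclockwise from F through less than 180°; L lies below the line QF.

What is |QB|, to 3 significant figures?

37.7

Q is at the origin; Q and F share the same y with |QF| = 44.9 and F on the +x side, so F = (44.9, 0.00). Since A1 is tangent to QF there, ZF ⟂ QF, so Z = F + (0, -10.6) = (44.9, -10.6). Since ZB ⟂ BL (tangency), |ZL| = √(10.6² + 31.8²) = 33.5 regardless of where B sits on A1. So L lies on both circle(Q, 28.6) and circle(Z, 33.5); the below-QF intersection is L = (14.5, -24.7). B is the foot of the tangent from L: B = (37.6, -2.88).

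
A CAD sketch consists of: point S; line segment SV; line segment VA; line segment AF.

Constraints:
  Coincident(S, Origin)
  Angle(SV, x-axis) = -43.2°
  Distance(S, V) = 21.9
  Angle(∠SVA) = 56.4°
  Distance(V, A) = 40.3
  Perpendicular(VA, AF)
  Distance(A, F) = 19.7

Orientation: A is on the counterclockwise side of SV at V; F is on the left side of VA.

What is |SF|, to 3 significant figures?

28.2

∠SVA = 56.4°, so VA runs at -43.2° + (180° − 56.4°) = 80.4° from the x-axis; with |VA| = 40.3, A = V + 40.3·(cos 80.4°, sin 80.4°) = (22.7, 24.7). VA is perpendicular to AF; with |AF| = 19.7 on the left of VA, F = A + 19.7·(-0.986, 0.167) = (3.26, 28.0). Then |SF| = |F − S| = 28.2.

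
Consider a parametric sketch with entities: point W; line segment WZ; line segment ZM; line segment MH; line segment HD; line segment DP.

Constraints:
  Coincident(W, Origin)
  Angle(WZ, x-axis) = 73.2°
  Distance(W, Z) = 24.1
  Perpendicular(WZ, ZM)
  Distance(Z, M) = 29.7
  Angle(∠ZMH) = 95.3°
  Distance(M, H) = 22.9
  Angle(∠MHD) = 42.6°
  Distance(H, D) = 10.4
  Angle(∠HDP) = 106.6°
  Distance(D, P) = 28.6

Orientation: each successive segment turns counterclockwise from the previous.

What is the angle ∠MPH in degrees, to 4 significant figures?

25.93°

W is at the origin; WZ runs at 73.2° with length 24.1, so Z = (6.966, 23.07). WZ ⟂ ZM, so ZM runs at 163.2°; with |ZM| = 29.7, M = (-21.47, 31.66). ∠ZMH = 95.3° gives MH at -112.1° from the x-axis; with |MH| = 22.9, H = (-30.08, 10.44). ∠MHD = 42.6° gives HD at 25.30° from the x-axis; with |HD| = 10.4, D = (-20.68, 14.88). ∠HDP = 106.6° gives DP at 98.70° from the x-axis; with |DP| = 28.6, P = (-25.01, 43.15). Then cos ∠MPH = PM·PH / (|PM||PH|), giving 25.93°.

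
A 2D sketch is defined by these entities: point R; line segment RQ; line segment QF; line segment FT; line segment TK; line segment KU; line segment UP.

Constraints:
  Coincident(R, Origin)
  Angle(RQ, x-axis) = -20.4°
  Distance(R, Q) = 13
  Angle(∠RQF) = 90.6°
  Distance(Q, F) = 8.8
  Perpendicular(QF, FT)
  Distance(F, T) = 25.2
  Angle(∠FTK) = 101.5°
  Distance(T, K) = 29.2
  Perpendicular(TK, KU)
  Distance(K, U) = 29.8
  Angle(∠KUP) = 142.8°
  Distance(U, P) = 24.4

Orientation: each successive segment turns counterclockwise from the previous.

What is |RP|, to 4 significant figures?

36.42

TK ⟂ KU, so KU runs at -32.50°; with |KU| = 29.8, U = (1.256, -27.92). ∠KUP = 142.8° gives UP at 4.700° from the x-axis; with |UP| = 24.4, P = (25.57, -25.92). Then |RP| = |P − R| = 36.42.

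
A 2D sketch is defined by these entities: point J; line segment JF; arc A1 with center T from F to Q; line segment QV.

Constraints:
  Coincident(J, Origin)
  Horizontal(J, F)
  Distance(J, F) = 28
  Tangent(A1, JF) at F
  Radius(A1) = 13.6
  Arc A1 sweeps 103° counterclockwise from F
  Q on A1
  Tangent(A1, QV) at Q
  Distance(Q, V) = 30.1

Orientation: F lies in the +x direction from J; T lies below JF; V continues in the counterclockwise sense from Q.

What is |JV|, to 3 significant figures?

50.8

J is at the origin; JF is horizontal with |JF| = 28.0 and F on the +x side, so F = (28.0, 0.00). The tangent condition forces TF to be normal to JF, so T = F + (0, -13.6) = (28.0, -13.6). On A1, F sits at bearing 90° from T; a 103° counterclockwise sweep puts Q at bearing 193°, so Q = T + 13.6·(cos 193°, sin 193°) = (14.7, -16.7). A1 meets QV tangentially, so TQ is at right angles to QV, so QV runs along (−sin 193°, cos 193°); with |QV| = 30.1, V = (21.5, -46.0). Then |JV| = |V − J| = 50.8.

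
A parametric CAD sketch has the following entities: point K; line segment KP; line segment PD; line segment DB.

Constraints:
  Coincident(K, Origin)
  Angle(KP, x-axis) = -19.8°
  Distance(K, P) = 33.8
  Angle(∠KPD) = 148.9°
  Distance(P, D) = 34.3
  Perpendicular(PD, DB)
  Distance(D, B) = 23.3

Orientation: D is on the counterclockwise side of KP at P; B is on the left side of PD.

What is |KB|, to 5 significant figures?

63.511

K is at the origin; KP runs at -19.8° with length 33.8, so P = 33.8·(cos -19.8°, sin -19.8°) = (31.802, -11.449). ∠KPD = 148.9°, so PD runs at -19.8° + (180° − 148.9°) = 11.300° from the x-axis; with |PD| = 34.3, D = P + 34.3·(cos 11.300°, sin 11.300°) = (65.437, -4.7284). PD ⟂ DB; with |DB| = 23.3 on the left of PD, B = D + 23.3·(-0.19595, 0.98061) = (60.871, 18.120). Then |KB| = |B − K| = 63.511.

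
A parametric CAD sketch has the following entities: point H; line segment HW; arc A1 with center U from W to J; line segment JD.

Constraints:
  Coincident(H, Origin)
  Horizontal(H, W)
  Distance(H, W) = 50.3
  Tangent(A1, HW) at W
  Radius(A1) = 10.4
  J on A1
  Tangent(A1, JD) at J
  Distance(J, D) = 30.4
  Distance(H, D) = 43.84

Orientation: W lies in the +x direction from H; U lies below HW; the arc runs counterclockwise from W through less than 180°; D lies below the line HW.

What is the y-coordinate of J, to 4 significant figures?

-6.040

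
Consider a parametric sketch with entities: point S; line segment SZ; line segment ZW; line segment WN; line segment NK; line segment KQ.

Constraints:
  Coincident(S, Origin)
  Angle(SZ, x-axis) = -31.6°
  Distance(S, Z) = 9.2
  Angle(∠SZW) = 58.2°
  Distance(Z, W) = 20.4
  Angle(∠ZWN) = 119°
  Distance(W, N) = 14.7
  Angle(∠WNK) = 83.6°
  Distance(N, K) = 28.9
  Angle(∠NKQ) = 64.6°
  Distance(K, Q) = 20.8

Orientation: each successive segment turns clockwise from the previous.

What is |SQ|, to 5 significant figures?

5.5103

S is at the origin; SZ runs at -31.6° with length 9.2, so Z = (7.8359, -4.8207). ∠SZW = 58.2° gives ZW at -153.40° from the x-axis; with |ZW| = 20.4, W = (-10.405, -13.955). ∠ZWN = 119.0° gives WN at 145.60° from the x-axis; with |WN| = 14.7, N = (-22.534, -5.6499). ∠WNK = 83.6° gives NK at 49.200° from the x-axis; with |NK| = 28.9, K = (-3.6502, 16.227). ∠NKQ = 64.6° gives KQ at -66.200° from the x-axis; with |KQ| = 20.8, Q = (4.7436, -2.8039). Then |SQ| = |Q − S| = 5.5103.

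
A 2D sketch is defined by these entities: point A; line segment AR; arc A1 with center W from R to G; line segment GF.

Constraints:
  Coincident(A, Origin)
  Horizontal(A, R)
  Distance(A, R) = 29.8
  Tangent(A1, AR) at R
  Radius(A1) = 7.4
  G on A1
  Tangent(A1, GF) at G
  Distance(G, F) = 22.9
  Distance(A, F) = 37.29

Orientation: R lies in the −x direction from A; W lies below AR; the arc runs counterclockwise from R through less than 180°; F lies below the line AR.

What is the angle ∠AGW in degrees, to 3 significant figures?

18.6°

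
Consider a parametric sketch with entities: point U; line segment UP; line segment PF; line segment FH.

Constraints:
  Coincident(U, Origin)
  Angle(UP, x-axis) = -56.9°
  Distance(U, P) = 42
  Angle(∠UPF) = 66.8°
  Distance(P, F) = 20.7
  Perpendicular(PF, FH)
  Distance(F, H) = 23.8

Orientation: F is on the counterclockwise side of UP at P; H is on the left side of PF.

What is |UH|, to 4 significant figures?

15.38

U is at the origin; UP runs at -56.9° with length 42.0, so P = 42.0·(cos -56.9°, sin -56.9°) = (22.94, -35.18). ∠UPF = 66.8°, so PF runs at -56.9° + (180° − 66.8°) = 56.30° from the x-axis; with |PF| = 20.7, F = P + 20.7·(cos 56.30°, sin 56.30°) = (34.42, -17.96). The perpendicularity gives FH at right angles to PF; with |FH| = 23.8 on the left of PF, H = F + 23.8·(-0.8320, 0.5548) = (14.62, -4.757). Then |UH| = |H − U| = 15.38.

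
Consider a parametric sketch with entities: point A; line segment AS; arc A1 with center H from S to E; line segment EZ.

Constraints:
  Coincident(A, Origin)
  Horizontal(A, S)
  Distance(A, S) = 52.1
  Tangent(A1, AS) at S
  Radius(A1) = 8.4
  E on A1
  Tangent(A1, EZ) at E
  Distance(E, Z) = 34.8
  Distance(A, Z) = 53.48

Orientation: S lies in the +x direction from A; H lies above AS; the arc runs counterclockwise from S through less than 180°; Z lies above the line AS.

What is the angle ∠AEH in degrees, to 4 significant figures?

27.92°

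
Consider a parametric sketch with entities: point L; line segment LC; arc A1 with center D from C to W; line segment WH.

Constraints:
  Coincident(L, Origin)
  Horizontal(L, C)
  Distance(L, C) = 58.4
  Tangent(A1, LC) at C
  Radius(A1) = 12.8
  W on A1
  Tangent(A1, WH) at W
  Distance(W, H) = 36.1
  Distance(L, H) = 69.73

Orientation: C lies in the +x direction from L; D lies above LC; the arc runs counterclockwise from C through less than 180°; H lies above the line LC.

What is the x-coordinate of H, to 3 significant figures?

48.7

Checks: L.y = 0.00, C.y = 0.00 ✓; |DW| = 12.80 ✓; ∠(DW, WH) = 90.00° ✓; |WH| = 36.10 ✓; |LH| = 69.73 ✓.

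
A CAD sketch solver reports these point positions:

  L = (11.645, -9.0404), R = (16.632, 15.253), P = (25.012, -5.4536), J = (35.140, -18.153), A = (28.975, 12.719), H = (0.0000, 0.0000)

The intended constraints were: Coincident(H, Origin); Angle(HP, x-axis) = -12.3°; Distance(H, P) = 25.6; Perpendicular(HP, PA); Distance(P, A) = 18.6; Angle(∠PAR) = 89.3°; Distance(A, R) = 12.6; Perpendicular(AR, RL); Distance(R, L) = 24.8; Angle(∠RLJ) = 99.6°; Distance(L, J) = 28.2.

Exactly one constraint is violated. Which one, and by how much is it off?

Distance(L, J) = 28.2 — off by 3.00.

H = (0.00, 0.00) ✓; HP at -12.30° ✓; |HP| = 25.60 ✓; ∠(HP, PA) = 90.00° ✓; |PA| = 18.60 ✓; ∠PAR = 89.30° ✓; |AR| = 12.60 ✓; ∠(AR, RL) = 90.00° ✓; |RL| = 24.80 ✓; ∠RLJ = 99.60° ✓; |LJ| = 25.20 ✗.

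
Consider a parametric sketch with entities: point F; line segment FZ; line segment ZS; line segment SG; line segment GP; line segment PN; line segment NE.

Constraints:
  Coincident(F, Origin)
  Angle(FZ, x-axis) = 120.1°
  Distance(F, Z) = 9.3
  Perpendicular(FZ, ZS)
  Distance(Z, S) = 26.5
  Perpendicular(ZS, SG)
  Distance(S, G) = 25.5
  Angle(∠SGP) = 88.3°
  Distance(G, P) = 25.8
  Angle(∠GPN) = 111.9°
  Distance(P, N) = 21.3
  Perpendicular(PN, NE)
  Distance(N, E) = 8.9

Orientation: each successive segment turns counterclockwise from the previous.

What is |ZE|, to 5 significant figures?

2.3906

F is at the origin; FZ runs at 120.1° with length 9.3, so Z = (-4.6640, 8.0459). FZ ⟂ ZS, so ZS runs at -149.90°; with |ZS| = 26.5, S = (-27.591, -5.2441). ZS ⟂ SG, so SG runs at -59.900°; with |SG| = 25.5, G = (-14.802, -27.305). ∠SGP = 88.3° gives GP at 31.800° from the x-axis; with |GP| = 25.8, P = (7.1252, -13.710). ∠GPN = 111.9° gives PN at 99.900° from the x-axis; with |PN| = 21.3, N = (3.4631, 7.2728). The perpendicularity gives NE at right angles to PN, so NE runs at -170.10°; with |NE| = 8.9, E = (-5.3044, 5.7426). Then |ZE| = |E − Z| = 2.3906.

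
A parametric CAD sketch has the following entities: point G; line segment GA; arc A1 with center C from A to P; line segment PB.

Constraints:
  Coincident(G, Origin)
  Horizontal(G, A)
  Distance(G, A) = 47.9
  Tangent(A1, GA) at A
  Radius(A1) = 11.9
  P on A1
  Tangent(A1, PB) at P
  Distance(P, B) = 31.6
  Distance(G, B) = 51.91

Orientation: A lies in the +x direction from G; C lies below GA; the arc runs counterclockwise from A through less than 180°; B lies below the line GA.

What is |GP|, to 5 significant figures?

37.523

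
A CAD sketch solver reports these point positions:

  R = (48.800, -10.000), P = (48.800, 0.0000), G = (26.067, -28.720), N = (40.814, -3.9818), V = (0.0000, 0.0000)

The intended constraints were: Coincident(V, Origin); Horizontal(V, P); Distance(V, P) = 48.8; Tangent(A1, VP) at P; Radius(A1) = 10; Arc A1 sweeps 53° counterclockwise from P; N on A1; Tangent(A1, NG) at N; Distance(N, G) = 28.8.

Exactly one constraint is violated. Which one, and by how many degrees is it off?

Tangent(A1, NG) at N — off by 6.20°.

V = (0.00, 0.00) ✓; V.y = 0.00, P.y = 0.00 ✓; |VP| = 48.80 ✓; ∠(RP, PV) = 90.00° ✓; |RP| = 10.00 ✓; bearing(R→N) − bearing(R→P) = 53.00° ✓; |RN| = 10.00 ✓; ∠(RN, NG) = 83.80° ✗; |NG| = 28.80 ✓.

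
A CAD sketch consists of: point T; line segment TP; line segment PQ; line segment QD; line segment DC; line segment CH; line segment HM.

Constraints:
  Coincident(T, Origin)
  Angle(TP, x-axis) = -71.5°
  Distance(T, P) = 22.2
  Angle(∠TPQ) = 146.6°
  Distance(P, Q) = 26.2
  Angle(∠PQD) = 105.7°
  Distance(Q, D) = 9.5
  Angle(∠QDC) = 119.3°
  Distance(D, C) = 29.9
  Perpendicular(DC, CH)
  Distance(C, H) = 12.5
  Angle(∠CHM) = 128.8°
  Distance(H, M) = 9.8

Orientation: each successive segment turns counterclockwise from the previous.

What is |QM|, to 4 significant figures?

28.84

T is at the origin; TP runs at -71.5° with length 22.2, so P = (7.044, -21.05). ∠TPQ = 146.6° gives PQ at -38.10° from the x-axis; with |PQ| = 26.2, Q = (27.66, -37.22). ∠PQD = 105.7° gives QD at 36.20° from the x-axis; with |QD| = 9.5, D = (35.33, -31.61). ∠QDC = 119.3° gives DC at 96.90° from the x-axis; with |DC| = 29.9, C = (31.74, -1.925). DC ⟂ CH, so CH runs at -173.1°; with |CH| = 12.5, H = (19.33, -3.427). ∠CHM = 128.8° gives HM at -121.9° from the x-axis; with |HM| = 9.8, M = (14.15, -11.75). Then |QM| = |M − Q| = 28.84.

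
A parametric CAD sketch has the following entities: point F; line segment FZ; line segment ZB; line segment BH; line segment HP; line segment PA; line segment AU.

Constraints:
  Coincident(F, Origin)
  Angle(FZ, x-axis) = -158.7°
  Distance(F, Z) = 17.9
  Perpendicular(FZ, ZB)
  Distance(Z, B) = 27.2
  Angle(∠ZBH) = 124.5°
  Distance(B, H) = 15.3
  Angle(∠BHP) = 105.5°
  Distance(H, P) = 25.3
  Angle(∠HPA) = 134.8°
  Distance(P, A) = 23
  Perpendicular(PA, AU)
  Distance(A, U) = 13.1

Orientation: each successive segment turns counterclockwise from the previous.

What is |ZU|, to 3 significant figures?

21.3

F is at the origin; FZ runs at -158.7° with length 17.9, so Z = (-16.7, -6.50). The perpendicularity gives ZB at right angles to FZ, so ZB runs at -68.7°; with |ZB| = 27.2, B = (-6.80, -31.8). ∠ZBH = 124.5° gives BH at -13.2° from the x-axis; with |BH| = 15.3, H = (8.10, -35.3). ∠BHP = 105.5° gives HP at 61.3° from the x-axis; with |HP| = 25.3, P = (20.2, -13.1). ∠HPA = 134.8° gives PA at 106° from the x-axis; with |PA| = 23.0, A = (13.7, 8.91). The perpendicularity gives AU at right angles to PA, so AU runs at -164°; with |AU| = 13.1, U = (1.16, 5.19). Then |ZU| = |U − Z| = 21.3.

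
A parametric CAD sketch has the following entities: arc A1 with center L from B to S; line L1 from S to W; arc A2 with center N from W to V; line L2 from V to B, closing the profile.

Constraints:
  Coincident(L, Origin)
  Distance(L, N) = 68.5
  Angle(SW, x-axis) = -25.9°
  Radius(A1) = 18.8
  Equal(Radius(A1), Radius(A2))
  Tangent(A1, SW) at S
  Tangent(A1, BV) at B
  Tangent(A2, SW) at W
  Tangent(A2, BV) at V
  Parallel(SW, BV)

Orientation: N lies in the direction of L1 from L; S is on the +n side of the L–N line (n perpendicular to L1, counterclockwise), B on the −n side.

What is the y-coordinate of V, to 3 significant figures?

-46.8

The slot axis is L1's direction at -25.9°, so u = (cos -25.9°, sin -25.9°) = (0.900, -0.437) and n = (−sin -25.9°, cos -25.9°) = (0.437, 0.900). L is at the origin and N lies 68.5 along u from L, so N = 68.5·u = (61.6, -29.9). Tangency of A1 to both parallel lines with radius 18.8 puts S and B at L ± 18.8·n: S = (8.21, 16.9), B = (-8.21, -16.9). Equal radii place W and V the same way about N: W = N + 18.8·n = (69.8, -13.0), V = N − 18.8·n = (53.4, -46.8). So V.y = -46.8.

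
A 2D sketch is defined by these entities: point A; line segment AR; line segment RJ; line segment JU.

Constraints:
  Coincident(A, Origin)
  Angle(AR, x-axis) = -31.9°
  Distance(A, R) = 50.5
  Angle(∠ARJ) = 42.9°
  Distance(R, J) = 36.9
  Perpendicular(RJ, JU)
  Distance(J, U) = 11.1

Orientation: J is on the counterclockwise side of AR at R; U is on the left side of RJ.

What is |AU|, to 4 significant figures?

23.28

A is at the origin; AR runs at -31.9° with length 50.5, so R = 50.5·(cos -31.9°, sin -31.9°) = (42.87, -26.69). ∠ARJ = 42.9°, so RJ runs at -31.9° + (180° − 42.9°) = 105.2° from the x-axis; with |RJ| = 36.9, J = R + 36.9·(cos 105.2°, sin 105.2°) = (33.20, 8.923). RJ is perpendicular to JU; with |JU| = 11.1 on the left of RJ, U = J + 11.1·(-0.9650, -0.2622) = (22.49, 6.013). Then |AU| = |U − A| = 23.28.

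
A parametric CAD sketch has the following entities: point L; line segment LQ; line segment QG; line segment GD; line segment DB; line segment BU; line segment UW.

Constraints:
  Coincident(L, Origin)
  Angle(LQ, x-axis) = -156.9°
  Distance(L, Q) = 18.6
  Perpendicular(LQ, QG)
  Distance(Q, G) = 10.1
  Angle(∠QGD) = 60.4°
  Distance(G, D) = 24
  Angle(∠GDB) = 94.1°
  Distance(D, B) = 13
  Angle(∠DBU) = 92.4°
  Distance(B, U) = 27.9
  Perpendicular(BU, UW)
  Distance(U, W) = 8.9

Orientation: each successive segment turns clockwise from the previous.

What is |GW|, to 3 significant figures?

8.21

L is at the origin; LQ runs at -156.9° with length 18.6, so Q = (-17.1, -7.30). The perpendicularity gives QG at right angles to LQ, so QG runs at 113°; with |QG| = 10.1, G = (-21.1, 1.99). ∠QGD = 60.4° gives GD at -6.50° from the x-axis; with |GD| = 24.0, D = (2.77, -0.724). ∠GDB = 94.1° gives DB at -92.4° from the x-axis; with |DB| = 13.0, B = (2.23, -13.7). ∠DBU = 92.4° gives BU at -180° from the x-axis; with |BU| = 27.9, U = (-25.7, -13.7). BU is perpendicular to UW, so UW runs at 90.0°; with |UW| = 8.9, W = (-25.7, -4.81). Then |GW| = |W − G| = 8.21.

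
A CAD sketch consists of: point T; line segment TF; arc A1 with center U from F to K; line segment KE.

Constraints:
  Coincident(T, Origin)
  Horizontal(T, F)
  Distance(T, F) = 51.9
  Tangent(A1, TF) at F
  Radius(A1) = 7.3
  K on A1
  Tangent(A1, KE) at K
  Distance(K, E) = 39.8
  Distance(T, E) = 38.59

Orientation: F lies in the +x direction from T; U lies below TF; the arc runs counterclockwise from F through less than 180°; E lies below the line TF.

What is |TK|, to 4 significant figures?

46.43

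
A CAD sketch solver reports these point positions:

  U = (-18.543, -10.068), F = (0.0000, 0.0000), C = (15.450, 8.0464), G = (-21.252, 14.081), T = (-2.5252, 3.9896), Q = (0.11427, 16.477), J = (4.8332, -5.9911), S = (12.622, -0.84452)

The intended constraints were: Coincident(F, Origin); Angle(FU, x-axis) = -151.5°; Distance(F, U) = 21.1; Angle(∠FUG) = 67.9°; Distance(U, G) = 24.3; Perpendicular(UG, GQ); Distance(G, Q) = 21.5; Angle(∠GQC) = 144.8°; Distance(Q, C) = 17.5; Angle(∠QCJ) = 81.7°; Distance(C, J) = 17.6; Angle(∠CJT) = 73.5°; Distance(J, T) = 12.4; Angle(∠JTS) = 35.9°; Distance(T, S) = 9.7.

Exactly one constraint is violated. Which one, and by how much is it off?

Distance(T, S) = 9.7 — off by 6.20.

F = (0.00, 0.00) ✓; FU at -151.5° ✓; |FU| = 21.10 ✓; ∠FUG = 67.90° ✓; |UG| = 24.30 ✓; ∠(UG, GQ) = 90.00° ✓; |GQ| = 21.50 ✓; ∠GQC = 144.8° ✓; |QC| = 17.50 ✓; ∠QCJ = 81.70° ✓; |CJ| = 17.60 ✓; ∠CJT = 73.50° ✓; |JT| = 12.40 ✓; ∠JTS = 35.90° ✓; |TS| = 15.90 ✗.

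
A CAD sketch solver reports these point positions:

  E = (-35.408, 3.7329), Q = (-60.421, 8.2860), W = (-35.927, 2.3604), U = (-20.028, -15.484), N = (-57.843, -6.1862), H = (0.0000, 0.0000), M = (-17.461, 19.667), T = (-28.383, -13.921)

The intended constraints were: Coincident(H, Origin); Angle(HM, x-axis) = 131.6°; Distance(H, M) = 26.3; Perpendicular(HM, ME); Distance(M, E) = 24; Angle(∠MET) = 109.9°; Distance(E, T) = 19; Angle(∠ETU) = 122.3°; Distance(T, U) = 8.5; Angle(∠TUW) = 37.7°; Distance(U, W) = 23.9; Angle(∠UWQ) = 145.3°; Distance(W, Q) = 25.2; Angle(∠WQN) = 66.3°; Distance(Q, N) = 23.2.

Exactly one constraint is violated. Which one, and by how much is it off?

Distance(Q, N) = 23.2 — off by 8.50.

H = (0.00, 0.00) ✓; HM at 131.6° ✓; |HM| = 26.30 ✓; ∠(HM, ME) = 90.00° ✓; |ME| = 24.00 ✓; ∠MET = 109.9° ✓; |ET| = 19.00 ✓; ∠ETU = 122.3° ✓; |TU| = 8.500 ✓; ∠TUW = 37.70° ✓; |UW| = 23.90 ✓; ∠UWQ = 145.3° ✓; |WQ| = 25.20 ✓; ∠WQN = 66.30° ✓; |QN| = 14.70 ✗.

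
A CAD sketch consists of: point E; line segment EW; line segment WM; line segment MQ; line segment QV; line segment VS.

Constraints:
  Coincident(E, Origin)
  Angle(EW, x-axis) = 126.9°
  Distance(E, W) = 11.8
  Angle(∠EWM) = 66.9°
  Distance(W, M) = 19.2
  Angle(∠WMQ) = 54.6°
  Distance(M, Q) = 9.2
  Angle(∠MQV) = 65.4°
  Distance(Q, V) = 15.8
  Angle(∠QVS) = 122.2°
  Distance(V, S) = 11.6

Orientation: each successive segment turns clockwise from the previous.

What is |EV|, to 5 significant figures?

17.091

∠WMQ = 54.6° gives MQ at -111.60° from the x-axis; with |MQ| = 9.2, Q = (8.1741, 5.4622). ∠MQV = 65.4° gives QV at 133.80° from the x-axis; with |QV| = 15.8, V = (-2.7618, 16.866). Then |EV| = |V − E| = 17.091.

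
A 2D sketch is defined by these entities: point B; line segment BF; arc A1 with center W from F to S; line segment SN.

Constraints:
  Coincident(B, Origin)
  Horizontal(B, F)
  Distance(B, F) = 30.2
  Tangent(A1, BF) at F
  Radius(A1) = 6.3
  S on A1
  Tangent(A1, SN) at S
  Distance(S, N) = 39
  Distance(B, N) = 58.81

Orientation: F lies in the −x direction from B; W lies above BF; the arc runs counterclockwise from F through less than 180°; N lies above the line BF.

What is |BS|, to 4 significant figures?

25.73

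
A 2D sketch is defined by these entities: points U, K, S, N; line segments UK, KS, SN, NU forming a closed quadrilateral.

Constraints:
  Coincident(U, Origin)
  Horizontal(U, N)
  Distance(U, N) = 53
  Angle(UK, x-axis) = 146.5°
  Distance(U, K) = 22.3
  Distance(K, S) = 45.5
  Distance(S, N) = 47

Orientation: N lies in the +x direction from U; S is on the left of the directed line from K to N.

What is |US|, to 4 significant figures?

40.47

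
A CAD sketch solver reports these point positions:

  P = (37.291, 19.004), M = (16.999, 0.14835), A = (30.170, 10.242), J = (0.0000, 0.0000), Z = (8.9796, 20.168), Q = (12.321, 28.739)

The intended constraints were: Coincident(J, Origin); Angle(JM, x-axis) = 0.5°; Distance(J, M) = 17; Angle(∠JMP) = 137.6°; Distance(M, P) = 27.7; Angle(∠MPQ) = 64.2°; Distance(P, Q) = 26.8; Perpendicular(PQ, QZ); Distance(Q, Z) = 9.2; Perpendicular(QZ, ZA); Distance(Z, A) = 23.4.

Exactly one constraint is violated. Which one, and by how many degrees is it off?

Perpendicular(QZ, ZA) — off by 3.80°.

J = (0.00, 0.00) ✓; JM at 0.5000° ✓; |JM| = 17.00 ✓; ∠JMP = 137.6° ✓; |MP| = 27.70 ✓; ∠MPQ = 64.20° ✓; |PQ| = 26.80 ✓; ∠(PQ, QZ) = 90.00° ✓; |QZ| = 9.199 ✓; ∠(QZ, ZA) = 86.20° ✗; |ZA| = 23.40 ✓.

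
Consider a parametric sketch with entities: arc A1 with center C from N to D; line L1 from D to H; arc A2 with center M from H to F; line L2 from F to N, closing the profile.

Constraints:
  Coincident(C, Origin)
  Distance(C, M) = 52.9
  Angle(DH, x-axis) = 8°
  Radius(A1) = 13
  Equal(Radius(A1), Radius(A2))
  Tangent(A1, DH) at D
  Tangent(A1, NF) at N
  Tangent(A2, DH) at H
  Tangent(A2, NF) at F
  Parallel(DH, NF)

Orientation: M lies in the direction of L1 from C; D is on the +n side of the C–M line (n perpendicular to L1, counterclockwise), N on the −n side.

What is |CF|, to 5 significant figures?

54.474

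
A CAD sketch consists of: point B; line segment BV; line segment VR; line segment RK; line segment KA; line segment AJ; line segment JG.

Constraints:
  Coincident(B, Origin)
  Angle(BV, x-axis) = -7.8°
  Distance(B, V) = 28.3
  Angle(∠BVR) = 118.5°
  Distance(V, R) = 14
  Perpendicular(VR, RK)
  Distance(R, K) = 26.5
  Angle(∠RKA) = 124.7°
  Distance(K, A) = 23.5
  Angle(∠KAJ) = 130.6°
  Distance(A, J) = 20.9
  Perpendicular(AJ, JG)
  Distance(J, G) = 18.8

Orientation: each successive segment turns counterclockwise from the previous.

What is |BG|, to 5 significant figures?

11.165

B is at the origin; BV runs at -7.8° with length 28.3, so V = (28.038, -3.8408). ∠BVR = 118.5° gives VR at 53.700° from the x-axis; with |VR| = 14.0, R = (36.326, 7.4422). VR is perpendicular to RK, so RK runs at 143.70°; with |RK| = 26.5, K = (14.969, 23.131). ∠RKA = 124.7° gives KA at -161.00° from the x-axis; with |KA| = 23.5, A = (-7.2504, 15.480). ∠KAJ = 130.6° gives AJ at -111.60° from the x-axis; with |AJ| = 20.9, J = (-14.944, -3.9526). AJ ⟂ JG, so JG runs at -21.600°; with |JG| = 18.8, G = (2.5356, -10.873). Then |BG| = |G − B| = 11.165.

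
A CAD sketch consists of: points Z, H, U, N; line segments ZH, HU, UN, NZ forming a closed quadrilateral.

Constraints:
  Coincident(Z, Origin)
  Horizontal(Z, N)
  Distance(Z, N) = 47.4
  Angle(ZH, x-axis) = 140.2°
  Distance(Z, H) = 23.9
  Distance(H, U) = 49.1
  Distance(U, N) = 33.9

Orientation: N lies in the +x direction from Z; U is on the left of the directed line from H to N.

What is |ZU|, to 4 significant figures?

40.58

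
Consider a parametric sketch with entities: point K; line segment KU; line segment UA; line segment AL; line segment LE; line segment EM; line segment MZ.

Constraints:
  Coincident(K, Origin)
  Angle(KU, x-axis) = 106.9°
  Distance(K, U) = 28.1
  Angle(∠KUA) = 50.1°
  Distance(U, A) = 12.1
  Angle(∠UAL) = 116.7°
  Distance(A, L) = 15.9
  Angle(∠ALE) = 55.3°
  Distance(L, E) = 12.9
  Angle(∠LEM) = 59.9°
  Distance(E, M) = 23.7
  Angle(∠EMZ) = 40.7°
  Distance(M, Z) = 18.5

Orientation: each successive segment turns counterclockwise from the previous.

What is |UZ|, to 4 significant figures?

25.12

K is at the origin; KU runs at 106.9° with length 28.1, so U = (-8.169, 26.89). ∠KUA = 50.1° gives UA at -123.2° from the x-axis; with |UA| = 12.1, A = (-14.79, 16.76). ∠UAL = 116.7° gives AL at -59.90° from the x-axis; with |AL| = 15.9, L = (-6.820, 3.006). ∠ALE = 55.3° gives LE at 64.80° from the x-axis; with |LE| = 12.9, E = (-1.328, 14.68). ∠LEM = 59.9° gives EM at -175.1° from the x-axis; with |EM| = 23.7, M = (-24.94, 12.65). ∠EMZ = 40.7° gives MZ at -35.80° from the x-axis; with |MZ| = 18.5, Z = (-9.936, 1.832). Then |UZ| = |Z − U| = 25.12.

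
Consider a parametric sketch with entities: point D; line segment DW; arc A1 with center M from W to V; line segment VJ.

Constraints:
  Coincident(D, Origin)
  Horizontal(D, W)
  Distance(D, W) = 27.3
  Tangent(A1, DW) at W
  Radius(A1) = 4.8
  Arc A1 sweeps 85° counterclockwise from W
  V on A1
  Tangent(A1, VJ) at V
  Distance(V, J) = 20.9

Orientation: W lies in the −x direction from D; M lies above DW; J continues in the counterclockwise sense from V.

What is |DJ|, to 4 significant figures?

32.61

On A1, W sits at bearing -90° from M; an 85° counterclockwise sweep puts V at bearing -5°, so V = M + 4.8·(cos -5°, sin -5°) = (-22.52, 4.382). A1 meets VJ tangentially, so MV is at right angles to VJ, so VJ runs along (−sin -5°, cos -5°); with |VJ| = 20.9, J = (-20.70, 25.20). Then |DJ| = |J − D| = 32.61.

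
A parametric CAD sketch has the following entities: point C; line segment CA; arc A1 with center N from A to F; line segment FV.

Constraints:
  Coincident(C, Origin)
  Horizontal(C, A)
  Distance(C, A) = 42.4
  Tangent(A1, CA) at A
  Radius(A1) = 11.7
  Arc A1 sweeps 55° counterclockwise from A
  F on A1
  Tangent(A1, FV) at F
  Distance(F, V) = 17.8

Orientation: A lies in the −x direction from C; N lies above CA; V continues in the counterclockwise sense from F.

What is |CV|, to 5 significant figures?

29.900

C is at the origin; C and A share the same y with |CA| = 42.4 and A on the −x side, so A = (-42.400, 0.0000). Since A1 is tangent to CA there, NA ⟂ CA, so N = A + (0, 11.7) = (-42.400, 11.700). On A1, A sits at bearing -90° from N; a 55° counterclockwise sweep puts F at bearing -35°, so F = N + 11.7·(cos -35°, sin -35°) = (-32.816, 4.9892). Since A1 is tangent to FV there, NF ⟂ FV, so FV runs along (−sin -35°, cos -35°); with |FV| = 17.8, V = (-22.606, 19.570). Then |CV| = |V − C| = 29.900.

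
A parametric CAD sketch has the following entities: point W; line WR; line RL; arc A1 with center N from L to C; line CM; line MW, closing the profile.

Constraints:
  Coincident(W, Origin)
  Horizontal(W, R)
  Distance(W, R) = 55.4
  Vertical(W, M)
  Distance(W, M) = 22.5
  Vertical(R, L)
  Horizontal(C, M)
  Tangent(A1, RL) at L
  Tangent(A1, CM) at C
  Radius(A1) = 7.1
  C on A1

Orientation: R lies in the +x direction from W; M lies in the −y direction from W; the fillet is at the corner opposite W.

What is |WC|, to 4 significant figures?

53.28

W is at the origin; W and R share the same y with |WR| = 55.4 and R on the +x side, so R = (55.40, 0.000). W and M share the same x with |WM| = 22.5 and M on the −y side, so M = (0.000, -22.50). The virtual corner opposite W is at (55.40, -22.50). Tangency of A1 to RL means the radius NL is perpendicular to RL and since A1 is tangent to CM there, NC ⟂ CM, with radius 7.1, so the center N sits 7.1 in from both sides at N = (48.30, -15.40). That places the tangent points at L = (55.40, -15.40) on RL and C = (48.30, -22.50) on CM. Then |WC| = |C − W| = 53.28.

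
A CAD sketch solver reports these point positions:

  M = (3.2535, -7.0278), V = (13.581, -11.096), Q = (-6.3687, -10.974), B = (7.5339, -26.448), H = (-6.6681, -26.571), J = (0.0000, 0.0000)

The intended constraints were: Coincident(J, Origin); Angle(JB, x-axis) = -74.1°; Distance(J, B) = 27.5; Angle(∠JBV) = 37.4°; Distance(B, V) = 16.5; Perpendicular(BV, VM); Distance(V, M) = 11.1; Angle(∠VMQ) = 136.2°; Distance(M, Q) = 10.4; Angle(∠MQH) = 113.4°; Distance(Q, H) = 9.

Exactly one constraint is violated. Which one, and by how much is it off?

Distance(Q, H) = 9 — off by 6.60.

J = (0.00, 0.00) ✓; JB at -74.10° ✓; |JB| = 27.50 ✓; ∠JBV = 37.40° ✓; |BV| = 16.50 ✓; ∠(BV, VM) = 90.00° ✓; |VM| = 11.10 ✓; ∠VMQ = 136.2° ✓; |MQ| = 10.40 ✓; ∠MQH = 113.4° ✓; |QH| = 15.60 ✗.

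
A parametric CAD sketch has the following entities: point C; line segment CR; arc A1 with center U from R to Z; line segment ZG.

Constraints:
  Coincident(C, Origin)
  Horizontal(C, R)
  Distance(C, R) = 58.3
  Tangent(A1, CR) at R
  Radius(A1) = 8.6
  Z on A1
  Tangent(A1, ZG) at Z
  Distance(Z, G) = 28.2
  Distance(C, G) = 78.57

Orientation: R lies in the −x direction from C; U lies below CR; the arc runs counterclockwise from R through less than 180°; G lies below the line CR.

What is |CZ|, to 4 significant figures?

67.28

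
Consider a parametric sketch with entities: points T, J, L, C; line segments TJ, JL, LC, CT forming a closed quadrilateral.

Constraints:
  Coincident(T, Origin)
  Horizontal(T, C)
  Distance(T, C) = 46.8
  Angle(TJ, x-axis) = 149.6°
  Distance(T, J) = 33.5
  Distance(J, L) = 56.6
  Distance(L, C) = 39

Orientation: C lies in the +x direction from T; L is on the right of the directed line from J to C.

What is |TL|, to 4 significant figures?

24.55

T is at the origin; TC is horizontal with |TC| = 46.8 and C in +x, so C = (46.8, 0). TJ runs at 149.6° with |TJ| = 33.5, so J = (-28.89, 16.95). L is determined by |JL| = 56.6 and |LC| = 39.0 together: it lies at the intersection of circle(J, 56.6) and circle(C, 39.0). With |JC| = 77.57, the foot of the radical line on JC is 49.63 from J and the perpendicular offset is √(56.6² − 49.63²) = 27.21. Taking the right-of-JC solution: L = (13.59, -20.45).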